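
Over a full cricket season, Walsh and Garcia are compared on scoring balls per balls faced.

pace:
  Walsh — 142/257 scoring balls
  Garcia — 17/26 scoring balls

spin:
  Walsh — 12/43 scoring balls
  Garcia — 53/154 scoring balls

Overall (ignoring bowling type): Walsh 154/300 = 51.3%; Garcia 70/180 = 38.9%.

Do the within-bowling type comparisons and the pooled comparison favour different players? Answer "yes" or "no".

Within each bowling type level (pace 55.3% vs 65.4%; spin 27.9% vs 34.4%), Garcia has the higher rate every time. Pooled: 51.3% vs 38.9% — Walsh has the higher rate overall. The two comparisons disagree.

yes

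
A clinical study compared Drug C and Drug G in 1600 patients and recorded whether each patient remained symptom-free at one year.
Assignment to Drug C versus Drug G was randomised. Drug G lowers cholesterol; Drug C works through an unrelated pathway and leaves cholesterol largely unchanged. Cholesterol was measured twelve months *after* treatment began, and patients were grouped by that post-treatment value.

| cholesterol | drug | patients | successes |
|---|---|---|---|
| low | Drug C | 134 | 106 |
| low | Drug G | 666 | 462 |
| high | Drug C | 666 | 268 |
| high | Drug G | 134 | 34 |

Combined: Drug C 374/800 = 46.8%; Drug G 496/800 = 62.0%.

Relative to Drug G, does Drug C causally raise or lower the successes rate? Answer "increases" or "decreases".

decreases

The cholesterol-specific comparison favours Drug C throughout, but the pooled figures favour Drug G. The question is whether to condition on cholesterol.
Cholesterol here is a post-treatment variable shaped by the drug; conditioning on it would introduce bias rather than remove it. The overall comparison is the causal one.
Pooled: Drug C 46.8% vs Drug G 62.0%; Drug G is higher overall.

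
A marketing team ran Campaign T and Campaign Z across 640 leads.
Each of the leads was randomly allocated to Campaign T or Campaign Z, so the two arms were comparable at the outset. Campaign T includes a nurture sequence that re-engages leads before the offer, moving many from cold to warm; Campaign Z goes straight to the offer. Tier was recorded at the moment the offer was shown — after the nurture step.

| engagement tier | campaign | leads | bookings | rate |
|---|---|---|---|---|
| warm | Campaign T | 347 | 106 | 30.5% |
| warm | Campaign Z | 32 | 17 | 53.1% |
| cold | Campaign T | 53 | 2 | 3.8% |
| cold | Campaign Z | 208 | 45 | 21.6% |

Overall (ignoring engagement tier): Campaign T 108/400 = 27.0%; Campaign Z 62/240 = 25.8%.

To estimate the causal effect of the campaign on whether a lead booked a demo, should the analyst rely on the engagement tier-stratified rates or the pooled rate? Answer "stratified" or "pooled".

pooled

Engagement tier lies on the pathway campaign → engagement tier → outcome, so adjusting for it blocks the indirect effect. For the total causal effect of campaign, use the unadjusted pooled rates.
Pooled: Campaign T 27.0% vs Campaign Z 25.8%; Campaign T is higher overall.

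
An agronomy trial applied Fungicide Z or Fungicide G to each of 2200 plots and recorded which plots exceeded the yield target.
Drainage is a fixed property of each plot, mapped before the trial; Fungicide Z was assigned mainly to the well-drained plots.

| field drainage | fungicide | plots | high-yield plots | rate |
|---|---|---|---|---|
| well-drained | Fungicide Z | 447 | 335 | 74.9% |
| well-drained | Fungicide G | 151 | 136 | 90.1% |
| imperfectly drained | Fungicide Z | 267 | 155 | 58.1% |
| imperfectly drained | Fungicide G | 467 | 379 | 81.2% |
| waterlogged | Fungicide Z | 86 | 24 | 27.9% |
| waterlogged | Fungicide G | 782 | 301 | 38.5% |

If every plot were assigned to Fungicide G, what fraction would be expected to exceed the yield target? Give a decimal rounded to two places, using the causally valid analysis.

0.67

Field drainage satisfies the back-door criterion: it is not a descendant of the fungicide, and it blocks the spurious path from fungicide to outcome. Adjusting for it (i.e., using the within-field drainage rates) gives the causal effect.
Standardising Fungicide G to the population field drainage mix: 0.272·136/151 + 0.334·379/467 + 0.395·301/782 = 0.667.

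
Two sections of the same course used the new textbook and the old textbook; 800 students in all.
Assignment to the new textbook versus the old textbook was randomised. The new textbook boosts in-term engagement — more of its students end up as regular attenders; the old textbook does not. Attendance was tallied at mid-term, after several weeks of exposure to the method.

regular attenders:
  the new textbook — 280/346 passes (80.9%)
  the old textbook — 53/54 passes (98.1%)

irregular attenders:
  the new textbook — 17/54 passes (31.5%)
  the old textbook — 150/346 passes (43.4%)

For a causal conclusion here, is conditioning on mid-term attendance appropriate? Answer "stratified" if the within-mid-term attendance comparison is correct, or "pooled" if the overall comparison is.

Mid-term attendance is recorded after the teaching method and is itself shifted by it — it sits on the causal path from teaching method to outcome. Conditioning on a mediator would strip out part of the effect we want; the pooled comparison gives the total causal effect.
Pooled: the new textbook 74.2% vs the old textbook 50.7%; the new textbook is higher overall.

pooled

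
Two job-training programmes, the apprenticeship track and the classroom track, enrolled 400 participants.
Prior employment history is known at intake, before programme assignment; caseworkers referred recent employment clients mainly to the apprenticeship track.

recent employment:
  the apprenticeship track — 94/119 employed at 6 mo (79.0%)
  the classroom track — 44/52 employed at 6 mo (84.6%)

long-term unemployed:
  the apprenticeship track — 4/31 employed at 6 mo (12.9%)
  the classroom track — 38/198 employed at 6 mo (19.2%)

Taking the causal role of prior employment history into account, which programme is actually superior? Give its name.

Nothing the programme does changes prior employment history; the imbalance is an allocation artefact. With prior employment history also predicting the outcome, the pooled figure is confounded, and the within-stratum comparison is the causal one.
Within each level — recent employment: 79.0% vs 84.6%; long-term unemployed: 12.9% vs 19.2% — the classroom track is higher every time.

the classroom track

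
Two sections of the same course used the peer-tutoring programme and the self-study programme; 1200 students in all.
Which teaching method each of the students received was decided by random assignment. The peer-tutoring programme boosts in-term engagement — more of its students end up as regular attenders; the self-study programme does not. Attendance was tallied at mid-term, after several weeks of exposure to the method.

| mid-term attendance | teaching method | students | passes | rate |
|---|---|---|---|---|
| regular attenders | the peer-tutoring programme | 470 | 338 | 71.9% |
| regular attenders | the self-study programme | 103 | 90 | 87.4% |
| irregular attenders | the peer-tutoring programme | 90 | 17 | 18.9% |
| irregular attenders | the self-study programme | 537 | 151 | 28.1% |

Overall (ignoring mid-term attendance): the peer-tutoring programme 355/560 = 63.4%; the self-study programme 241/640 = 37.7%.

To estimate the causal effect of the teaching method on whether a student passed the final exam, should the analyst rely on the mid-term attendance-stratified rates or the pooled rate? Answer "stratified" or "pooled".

pooled

The stratified and pooled comparisons disagree (the self-study programme wins within each mid-term attendance; the peer-tutoring programme wins overall), so the answer turns on the causal role of mid-term attendance.
Mid-term attendance is recorded after the teaching method and is itself shifted by it — it sits on the causal path from teaching method to outcome. Conditioning on a mediator would strip out part of the effect we want; the pooled comparison gives the total causal effect.
Pooled: the peer-tutoring programme 63.4% vs the self-study programme 37.7%; the peer-tutoring programme is higher overall.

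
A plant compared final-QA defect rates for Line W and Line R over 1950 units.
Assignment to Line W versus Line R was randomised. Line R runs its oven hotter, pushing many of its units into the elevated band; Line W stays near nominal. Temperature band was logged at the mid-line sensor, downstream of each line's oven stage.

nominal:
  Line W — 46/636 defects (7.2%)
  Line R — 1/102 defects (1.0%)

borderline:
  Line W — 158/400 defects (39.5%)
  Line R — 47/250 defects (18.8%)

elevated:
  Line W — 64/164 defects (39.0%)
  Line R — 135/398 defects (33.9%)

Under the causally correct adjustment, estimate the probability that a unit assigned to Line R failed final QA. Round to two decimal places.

0.24

In-process temperature band is recorded after the line and is itself shifted by it — it sits on the causal path from line to outcome. Conditioning on a mediator would strip out part of the effect we want; the pooled comparison gives the total causal effect.
So P(outcome | do(Line R)) is just the pooled rate for Line R: 183/750 = 0.244.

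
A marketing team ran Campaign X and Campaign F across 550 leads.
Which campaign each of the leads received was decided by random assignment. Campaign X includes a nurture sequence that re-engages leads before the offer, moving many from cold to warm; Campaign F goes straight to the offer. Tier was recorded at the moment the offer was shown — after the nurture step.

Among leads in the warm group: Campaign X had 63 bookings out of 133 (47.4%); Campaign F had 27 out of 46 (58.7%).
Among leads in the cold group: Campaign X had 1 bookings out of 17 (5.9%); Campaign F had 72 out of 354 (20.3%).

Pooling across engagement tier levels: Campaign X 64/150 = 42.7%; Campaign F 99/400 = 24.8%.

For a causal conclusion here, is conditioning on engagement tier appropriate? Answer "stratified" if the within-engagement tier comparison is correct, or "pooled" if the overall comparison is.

pooled

Engagement tier is downstream of the campaign. One should not condition on a consequence of treatment, so the overall rates are the right comparison.
Pooled: Campaign X 42.7% vs Campaign F 24.8%; Campaign X is higher overall.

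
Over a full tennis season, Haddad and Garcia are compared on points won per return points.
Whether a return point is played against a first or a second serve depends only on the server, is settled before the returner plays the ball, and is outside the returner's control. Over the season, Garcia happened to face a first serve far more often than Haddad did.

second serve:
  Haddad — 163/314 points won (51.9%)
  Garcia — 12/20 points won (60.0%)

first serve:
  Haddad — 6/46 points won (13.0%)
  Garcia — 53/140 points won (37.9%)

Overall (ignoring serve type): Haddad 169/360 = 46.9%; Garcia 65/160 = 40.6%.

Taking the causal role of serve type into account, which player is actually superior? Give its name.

Serve type differs across players for reasons unrelated to any effect of the player itself, and it separately predicts the outcome — a classic confounder. We must compare within serve type levels.
Within each level — second serve: 51.9% vs 60.0%; first serve: 13.0% vs 37.9% — Garcia is higher every time.

Garcia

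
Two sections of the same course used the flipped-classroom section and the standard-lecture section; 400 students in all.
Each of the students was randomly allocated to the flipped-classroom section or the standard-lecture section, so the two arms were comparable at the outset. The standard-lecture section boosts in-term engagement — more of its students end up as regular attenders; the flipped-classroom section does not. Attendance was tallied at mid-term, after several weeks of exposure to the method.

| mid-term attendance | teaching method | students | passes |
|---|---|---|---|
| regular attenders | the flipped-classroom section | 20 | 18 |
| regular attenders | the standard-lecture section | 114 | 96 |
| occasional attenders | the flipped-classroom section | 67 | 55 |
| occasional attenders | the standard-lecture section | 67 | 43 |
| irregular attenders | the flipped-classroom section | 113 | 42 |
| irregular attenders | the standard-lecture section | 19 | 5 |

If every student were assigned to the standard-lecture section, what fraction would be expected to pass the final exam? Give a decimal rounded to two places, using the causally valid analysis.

0.72

Because the teaching method influences mid-term attendance, mid-term attendance is a post-treatment mediator, not a confounder. Stratifying on it would bias the estimate; the causal effect is the crude pooled difference.
So P(outcome | do(the standard-lecture section)) is just the pooled rate for the standard-lecture section: 144/200 = 0.720.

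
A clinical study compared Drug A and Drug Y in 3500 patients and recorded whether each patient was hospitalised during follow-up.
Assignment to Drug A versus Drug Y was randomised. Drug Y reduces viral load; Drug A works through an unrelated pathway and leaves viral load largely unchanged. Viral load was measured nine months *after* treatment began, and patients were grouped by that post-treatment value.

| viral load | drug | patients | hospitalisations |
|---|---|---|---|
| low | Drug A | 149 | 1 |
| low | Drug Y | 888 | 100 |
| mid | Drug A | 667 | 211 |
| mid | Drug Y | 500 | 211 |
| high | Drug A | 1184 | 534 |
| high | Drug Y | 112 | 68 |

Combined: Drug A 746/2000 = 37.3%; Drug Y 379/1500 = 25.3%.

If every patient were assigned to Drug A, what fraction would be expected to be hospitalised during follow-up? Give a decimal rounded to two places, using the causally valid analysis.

0.37

The viral load-specific comparison favours Drug A throughout, but the pooled figures favour Drug Y. The question is whether to condition on viral load.
Viral load here is a post-treatment variable shaped by the drug; conditioning on it would introduce bias rather than remove it. The overall comparison is the causal one.
So P(outcome | do(Drug A)) is just the pooled rate for Drug A: 746/2000 = 0.373.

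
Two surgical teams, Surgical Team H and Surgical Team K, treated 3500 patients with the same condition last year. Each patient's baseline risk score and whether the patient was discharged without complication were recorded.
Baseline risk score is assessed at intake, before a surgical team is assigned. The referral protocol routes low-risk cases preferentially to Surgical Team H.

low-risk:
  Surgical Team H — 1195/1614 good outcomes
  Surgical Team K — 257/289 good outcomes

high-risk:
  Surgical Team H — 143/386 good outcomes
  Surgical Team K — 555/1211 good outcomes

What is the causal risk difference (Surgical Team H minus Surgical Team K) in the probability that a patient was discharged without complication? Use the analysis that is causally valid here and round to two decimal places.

-0.12

The stratified and pooled comparisons disagree (Surgical Team K wins within each baseline risk score; Surgical Team H wins overall), so the answer turns on the causal role of baseline risk score.
Nothing the surgical team does changes baseline risk score; the imbalance is an allocation artefact. With baseline risk score also predicting the outcome, the pooled figure is confounded, and the within-stratum comparison is the causal one.
Adjusting over the population distribution of baseline risk score: 0.544·(0.740−0.889) + 0.456·(0.370−0.458) = -0.121.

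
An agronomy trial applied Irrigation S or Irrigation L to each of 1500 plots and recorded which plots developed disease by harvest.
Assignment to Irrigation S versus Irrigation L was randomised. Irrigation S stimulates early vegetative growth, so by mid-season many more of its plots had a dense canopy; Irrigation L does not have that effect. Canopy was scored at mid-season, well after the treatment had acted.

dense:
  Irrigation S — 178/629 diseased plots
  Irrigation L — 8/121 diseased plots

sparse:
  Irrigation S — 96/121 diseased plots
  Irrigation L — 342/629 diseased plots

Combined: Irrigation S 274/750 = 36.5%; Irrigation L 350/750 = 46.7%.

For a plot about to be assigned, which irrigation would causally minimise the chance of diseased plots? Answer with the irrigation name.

Irrigation S

Within every mid-season canopy level Irrigation L has the lower rate, yet pooled Irrigation S does — Simpson's reversal.
The distribution of mid-season canopy is itself part of what the irrigation does — it is an intermediate outcome. Holding it fixed would remove that part of the effect; the total effect is the pooled difference.
Pooled: Irrigation S 36.5% vs Irrigation L 46.7%; Irrigation S is lower overall.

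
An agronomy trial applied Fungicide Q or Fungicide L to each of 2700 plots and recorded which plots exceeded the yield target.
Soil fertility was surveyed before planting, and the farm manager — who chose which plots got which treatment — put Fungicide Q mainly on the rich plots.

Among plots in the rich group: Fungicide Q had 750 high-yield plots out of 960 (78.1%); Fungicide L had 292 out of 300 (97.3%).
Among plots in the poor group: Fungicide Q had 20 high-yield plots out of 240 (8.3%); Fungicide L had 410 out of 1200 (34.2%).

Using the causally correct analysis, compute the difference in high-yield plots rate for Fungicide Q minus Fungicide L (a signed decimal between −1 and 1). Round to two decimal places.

The imbalance in soil fertility arose from how plots were allocated, not from anything the fungicide did; and soil fertility independently affects the outcome. The pooled gap is confounded — condition on soil fertility.
Adjusting over the population distribution of soil fertility: 0.467·(0.781−0.973) + 0.533·(0.083−0.342) = -0.227.

-0.23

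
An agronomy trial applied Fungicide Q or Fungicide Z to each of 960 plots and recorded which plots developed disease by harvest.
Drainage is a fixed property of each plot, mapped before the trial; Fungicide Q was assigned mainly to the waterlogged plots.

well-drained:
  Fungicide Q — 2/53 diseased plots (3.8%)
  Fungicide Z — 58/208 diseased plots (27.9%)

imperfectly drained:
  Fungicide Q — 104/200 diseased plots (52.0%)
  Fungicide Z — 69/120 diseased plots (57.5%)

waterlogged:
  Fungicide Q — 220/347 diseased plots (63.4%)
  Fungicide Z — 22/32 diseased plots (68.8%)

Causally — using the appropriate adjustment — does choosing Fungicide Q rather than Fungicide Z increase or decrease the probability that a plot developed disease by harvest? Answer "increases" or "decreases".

decreases

The stratified and pooled comparisons disagree (Fungicide Q wins within each field drainage; Fungicide Z wins overall), so the answer turns on the causal role of field drainage.
Nothing the fungicide does changes field drainage; the imbalance is an allocation artefact. With field drainage also predicting the outcome, the pooled figure is confounded, and the within-stratum comparison is the causal one.
Within each level — well-drained: 3.8% vs 27.9%; imperfectly drained: 52.0% vs 57.5%; waterlogged: 63.4% vs 68.8% — Fungicide Q is lower every time.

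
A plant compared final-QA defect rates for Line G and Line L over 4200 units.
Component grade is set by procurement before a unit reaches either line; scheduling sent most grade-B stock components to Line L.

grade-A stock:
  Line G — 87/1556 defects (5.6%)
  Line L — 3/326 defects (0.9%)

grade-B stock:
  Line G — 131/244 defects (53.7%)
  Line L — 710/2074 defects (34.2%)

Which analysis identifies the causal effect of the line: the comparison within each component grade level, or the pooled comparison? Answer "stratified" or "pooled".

Here component grade is a common cause — it drives both which line a case falls under and the outcome. The crude comparison mixes populations; the stratum-specific rates are the causally relevant ones.
Within each level — grade-A stock: 5.6% vs 0.9%; grade-B stock: 53.7% vs 34.2% — Line L is lower every time.

stratified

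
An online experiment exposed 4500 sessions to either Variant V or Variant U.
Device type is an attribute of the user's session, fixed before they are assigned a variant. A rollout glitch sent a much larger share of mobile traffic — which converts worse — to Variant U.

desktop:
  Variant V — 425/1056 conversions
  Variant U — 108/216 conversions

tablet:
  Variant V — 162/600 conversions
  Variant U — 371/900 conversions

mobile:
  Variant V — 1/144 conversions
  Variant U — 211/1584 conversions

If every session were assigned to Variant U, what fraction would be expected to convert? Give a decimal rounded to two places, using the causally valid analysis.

The stratified and pooled comparisons disagree (Variant U wins within each device type; Variant V wins overall), so the answer turns on the causal role of device type.
Device type differs across variants for reasons unrelated to any effect of the variant itself, and it separately predicts the outcome — a classic confounder. We must compare within device type levels.
Standardising Variant U to the population device type mix: 0.283·108/216 + 0.333·371/900 + 0.384·211/1584 = 0.330.

0.33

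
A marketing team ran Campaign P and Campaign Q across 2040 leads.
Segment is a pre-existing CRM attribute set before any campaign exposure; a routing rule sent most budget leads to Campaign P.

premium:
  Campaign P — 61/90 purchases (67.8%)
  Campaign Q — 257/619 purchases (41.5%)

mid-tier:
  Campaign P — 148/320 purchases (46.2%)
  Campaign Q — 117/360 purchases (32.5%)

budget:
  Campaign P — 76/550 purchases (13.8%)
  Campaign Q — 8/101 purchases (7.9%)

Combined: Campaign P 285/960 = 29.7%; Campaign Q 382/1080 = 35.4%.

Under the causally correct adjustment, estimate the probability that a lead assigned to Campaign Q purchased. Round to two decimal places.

Within every customer segment level Campaign P has the higher rate, yet pooled Campaign Q does — Simpson's reversal.
Here customer segment is a common cause — it drives both which campaign a case falls under and the outcome. The crude comparison mixes populations; the stratum-specific rates are the causally relevant ones.
Standardising Campaign Q to the population customer segment mix: 0.348·257/619 + 0.333·117/360 + 0.319·8/101 = 0.278.

0.28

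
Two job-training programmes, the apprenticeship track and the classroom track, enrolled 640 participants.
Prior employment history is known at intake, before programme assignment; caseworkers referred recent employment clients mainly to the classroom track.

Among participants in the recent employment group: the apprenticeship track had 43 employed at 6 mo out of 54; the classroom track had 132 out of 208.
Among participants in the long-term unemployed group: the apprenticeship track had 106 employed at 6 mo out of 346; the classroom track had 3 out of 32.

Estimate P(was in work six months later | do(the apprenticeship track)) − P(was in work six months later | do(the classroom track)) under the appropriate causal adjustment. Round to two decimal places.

Within every prior employment history level the apprenticeship track has the higher rate, yet pooled the classroom track does — Simpson's reversal.
The imbalance in prior employment history arose from how participants were allocated, not from anything the programme did; and prior employment history independently affects the outcome. The pooled gap is confounded — condition on prior employment history.
Adjusting over the population distribution of prior employment history: 0.409·(0.796−0.635) + 0.591·(0.306−0.094) = +0.192.

+0.19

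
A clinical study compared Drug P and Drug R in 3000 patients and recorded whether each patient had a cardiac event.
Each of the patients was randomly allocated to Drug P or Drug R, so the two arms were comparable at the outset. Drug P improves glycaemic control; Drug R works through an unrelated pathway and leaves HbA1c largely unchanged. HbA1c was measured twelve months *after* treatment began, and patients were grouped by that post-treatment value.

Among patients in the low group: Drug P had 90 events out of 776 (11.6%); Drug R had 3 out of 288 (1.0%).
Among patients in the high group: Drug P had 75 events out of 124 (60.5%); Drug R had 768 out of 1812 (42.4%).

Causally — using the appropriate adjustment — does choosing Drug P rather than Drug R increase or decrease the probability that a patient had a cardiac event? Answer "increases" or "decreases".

decreases

The HbA1c-specific comparison favours Drug R throughout, but the pooled figures favour Drug P. The question is whether to condition on HbA1c.
HbA1c here is a post-treatment variable shaped by the drug; conditioning on it would introduce bias rather than remove it. The overall comparison is the causal one.
Pooled: Drug P 18.3% vs Drug R 36.7%; Drug P is lower overall.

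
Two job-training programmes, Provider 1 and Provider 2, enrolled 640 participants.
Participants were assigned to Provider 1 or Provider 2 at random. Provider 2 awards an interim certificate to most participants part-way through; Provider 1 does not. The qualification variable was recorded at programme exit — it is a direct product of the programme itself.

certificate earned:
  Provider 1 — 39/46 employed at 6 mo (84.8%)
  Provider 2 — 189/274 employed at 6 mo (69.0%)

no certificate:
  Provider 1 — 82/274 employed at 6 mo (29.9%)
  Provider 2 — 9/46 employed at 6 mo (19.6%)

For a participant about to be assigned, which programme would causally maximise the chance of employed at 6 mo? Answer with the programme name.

The distribution of qualification attained during the programme is itself part of what the programme does — it is an intermediate outcome. Holding it fixed would remove that part of the effect; the total effect is the pooled difference.
Pooled: Provider 1 37.8% vs Provider 2 61.9%; Provider 2 is higher overall.

Provider 2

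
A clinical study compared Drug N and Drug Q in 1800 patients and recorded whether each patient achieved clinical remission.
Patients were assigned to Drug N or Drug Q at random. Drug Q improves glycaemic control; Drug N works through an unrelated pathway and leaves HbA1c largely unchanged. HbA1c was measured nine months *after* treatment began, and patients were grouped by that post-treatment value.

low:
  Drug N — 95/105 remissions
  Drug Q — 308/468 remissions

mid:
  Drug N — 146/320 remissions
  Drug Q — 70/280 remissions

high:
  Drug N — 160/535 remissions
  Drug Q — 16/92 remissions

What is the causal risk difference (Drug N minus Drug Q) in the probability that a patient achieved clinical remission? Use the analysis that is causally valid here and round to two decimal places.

The stratified and pooled comparisons disagree (Drug N wins within each HbA1c; Drug Q wins overall), so the answer turns on the causal role of HbA1c.
HbA1c here is a post-treatment variable shaped by the drug; conditioning on it would introduce bias rather than remove it. The overall comparison is the causal one.
The causal difference is the pooled difference: 0.418 − 0.469 = -0.051.

-0.05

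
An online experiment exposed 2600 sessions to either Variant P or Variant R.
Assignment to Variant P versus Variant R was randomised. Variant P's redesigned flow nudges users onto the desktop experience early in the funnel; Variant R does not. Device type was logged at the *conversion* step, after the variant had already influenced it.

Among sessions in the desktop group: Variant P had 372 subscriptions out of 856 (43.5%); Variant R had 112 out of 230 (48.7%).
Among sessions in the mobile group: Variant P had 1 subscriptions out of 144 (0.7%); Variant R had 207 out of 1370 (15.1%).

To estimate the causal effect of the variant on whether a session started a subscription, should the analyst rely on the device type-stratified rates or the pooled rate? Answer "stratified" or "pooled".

pooled

Device type lies on the pathway variant → device type → outcome, so adjusting for it blocks the indirect effect. For the total causal effect of variant, use the unadjusted pooled rates.
Pooled: Variant P 37.3% vs Variant R 19.9%; Variant P is higher overall.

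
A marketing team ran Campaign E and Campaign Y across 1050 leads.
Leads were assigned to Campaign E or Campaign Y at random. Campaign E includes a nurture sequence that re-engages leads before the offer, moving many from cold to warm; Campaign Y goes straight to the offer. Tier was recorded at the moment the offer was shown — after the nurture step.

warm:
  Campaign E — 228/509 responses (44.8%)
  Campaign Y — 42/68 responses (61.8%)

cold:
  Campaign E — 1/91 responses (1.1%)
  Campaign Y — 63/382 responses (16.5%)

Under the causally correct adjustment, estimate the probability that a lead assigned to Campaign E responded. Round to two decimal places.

Because the campaign influences engagement tier, engagement tier is a post-treatment mediator, not a confounder. Stratifying on it would bias the estimate; the causal effect is the crude pooled difference.
So P(outcome | do(Campaign E)) is just the pooled rate for Campaign E: 229/600 = 0.382.

0.38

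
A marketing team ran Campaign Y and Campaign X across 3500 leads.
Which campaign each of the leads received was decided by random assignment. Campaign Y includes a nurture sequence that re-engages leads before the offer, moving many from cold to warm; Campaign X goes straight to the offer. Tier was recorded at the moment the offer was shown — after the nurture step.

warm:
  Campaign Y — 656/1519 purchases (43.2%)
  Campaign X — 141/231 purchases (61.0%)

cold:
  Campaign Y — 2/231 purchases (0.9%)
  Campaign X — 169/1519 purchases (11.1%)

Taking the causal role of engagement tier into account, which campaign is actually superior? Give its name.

The stratified and pooled comparisons disagree (Campaign X wins within each engagement tier; Campaign Y wins overall), so the answer turns on the causal role of engagement tier.
Engagement tier is recorded after the campaign and is itself shifted by it — it sits on the causal path from campaign to outcome. Conditioning on a mediator would strip out part of the effect we want; the pooled comparison gives the total causal effect.
Pooled: Campaign Y 37.6% vs Campaign X 17.7%; Campaign Y is higher overall.

Campaign Y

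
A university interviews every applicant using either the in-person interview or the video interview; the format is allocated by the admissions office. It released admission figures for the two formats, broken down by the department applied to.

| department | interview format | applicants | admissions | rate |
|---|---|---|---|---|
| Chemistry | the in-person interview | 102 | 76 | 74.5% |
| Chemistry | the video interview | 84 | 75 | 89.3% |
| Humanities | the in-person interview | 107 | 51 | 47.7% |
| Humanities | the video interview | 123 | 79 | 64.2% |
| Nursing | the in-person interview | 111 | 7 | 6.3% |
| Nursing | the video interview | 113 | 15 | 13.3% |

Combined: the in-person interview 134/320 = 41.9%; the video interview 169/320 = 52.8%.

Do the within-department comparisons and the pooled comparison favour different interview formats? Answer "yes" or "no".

no

Within each department level (Chemistry 74.5% vs 89.3%; Humanities 47.7% vs 64.2%; Nursing 6.3% vs 13.3%), the video interview has the higher rate every time. Pooled: 41.9% vs 52.8% — the video interview has the higher rate overall. They agree.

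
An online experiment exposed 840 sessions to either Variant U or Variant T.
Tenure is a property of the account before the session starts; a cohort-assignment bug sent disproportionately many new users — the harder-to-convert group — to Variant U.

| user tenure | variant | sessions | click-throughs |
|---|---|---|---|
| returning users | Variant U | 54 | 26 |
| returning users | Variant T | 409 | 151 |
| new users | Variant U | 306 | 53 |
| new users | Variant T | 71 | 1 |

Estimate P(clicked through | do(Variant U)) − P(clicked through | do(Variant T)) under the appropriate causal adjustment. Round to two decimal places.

+0.13

The stratified and pooled comparisons disagree (Variant U wins within each user tenure; Variant T wins overall), so the answer turns on the causal role of user tenure.
User tenure is set before the variant has any effect — it is not caused by the variant — and it independently drives the outcome. That makes it a confounder, so the causal comparison is within user tenure levels.
Adjusting over the population distribution of user tenure: 0.551·(0.481−0.369) + 0.449·(0.173−0.014) = +0.133.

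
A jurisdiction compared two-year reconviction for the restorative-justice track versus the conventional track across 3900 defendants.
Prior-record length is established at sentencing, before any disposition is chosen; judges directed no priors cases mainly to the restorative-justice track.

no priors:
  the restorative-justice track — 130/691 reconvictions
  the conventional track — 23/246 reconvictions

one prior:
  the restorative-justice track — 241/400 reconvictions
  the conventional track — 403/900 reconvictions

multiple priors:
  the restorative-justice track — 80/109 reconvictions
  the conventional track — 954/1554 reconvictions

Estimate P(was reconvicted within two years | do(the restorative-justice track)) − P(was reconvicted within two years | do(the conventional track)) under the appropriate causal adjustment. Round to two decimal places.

+0.13

Prior-record length differs across dispositions for reasons unrelated to any effect of the disposition itself, and it separately predicts the outcome — a classic confounder. We must compare within prior-record length levels.
Adjusting over the population distribution of prior-record length: 0.240·(0.188−0.093) + 0.333·(0.603−0.448) + 0.426·(0.734−0.614) = +0.125.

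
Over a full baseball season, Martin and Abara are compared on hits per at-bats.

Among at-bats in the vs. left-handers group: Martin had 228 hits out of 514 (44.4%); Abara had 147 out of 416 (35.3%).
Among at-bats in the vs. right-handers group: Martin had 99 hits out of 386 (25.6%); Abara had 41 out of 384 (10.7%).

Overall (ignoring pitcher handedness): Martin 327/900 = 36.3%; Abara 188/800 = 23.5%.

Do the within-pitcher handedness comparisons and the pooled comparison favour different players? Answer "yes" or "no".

Within each pitcher handedness level (vs. left-handers 44.4% vs 35.3%; vs. right-handers 25.6% vs 10.7%), Martin has the higher rate every time. Pooled: 36.3% vs 23.5% — Martin has the higher rate overall. They agree.

no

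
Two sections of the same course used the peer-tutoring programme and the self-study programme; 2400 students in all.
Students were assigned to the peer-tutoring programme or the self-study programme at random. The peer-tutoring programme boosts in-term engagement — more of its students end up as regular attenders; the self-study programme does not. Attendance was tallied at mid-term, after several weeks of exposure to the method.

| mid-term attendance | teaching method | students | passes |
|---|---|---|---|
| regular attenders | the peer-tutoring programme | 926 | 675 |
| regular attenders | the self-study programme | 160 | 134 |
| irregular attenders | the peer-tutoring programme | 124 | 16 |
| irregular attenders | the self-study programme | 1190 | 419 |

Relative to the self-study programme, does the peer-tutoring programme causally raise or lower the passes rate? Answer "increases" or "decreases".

increases

The stratified and pooled comparisons disagree (the self-study programme wins within each mid-term attendance; the peer-tutoring programme wins overall), so the answer turns on the causal role of mid-term attendance.
Mid-term attendance here is a post-treatment variable shaped by the teaching method; conditioning on it would introduce bias rather than remove it. The overall comparison is the causal one.
Pooled: the peer-tutoring programme 65.8% vs the self-study programme 41.0%; the peer-tutoring programme is higher overall.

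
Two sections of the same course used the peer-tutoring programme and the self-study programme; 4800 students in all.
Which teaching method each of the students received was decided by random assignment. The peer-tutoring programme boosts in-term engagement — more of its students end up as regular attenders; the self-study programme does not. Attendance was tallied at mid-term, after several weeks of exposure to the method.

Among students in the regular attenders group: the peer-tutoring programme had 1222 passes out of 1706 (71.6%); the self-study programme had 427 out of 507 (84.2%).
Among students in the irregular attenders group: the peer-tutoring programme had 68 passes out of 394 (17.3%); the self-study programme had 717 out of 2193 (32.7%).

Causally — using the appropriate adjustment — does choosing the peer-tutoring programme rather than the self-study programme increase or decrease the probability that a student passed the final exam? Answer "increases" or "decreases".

Mid-term attendance is recorded after the teaching method and is itself shifted by it — it sits on the causal path from teaching method to outcome. Conditioning on a mediator would strip out part of the effect we want; the pooled comparison gives the total causal effect.
Pooled: the peer-tutoring programme 61.4% vs the self-study programme 42.4%; the peer-tutoring programme is higher overall.

increases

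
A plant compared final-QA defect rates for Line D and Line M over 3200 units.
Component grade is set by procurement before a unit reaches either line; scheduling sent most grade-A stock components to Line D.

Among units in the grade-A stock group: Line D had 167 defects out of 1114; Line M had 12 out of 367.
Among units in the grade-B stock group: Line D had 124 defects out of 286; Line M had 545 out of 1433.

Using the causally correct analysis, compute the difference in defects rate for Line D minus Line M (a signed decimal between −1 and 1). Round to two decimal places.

Component grade is set before the line has any effect — it is not caused by the line — and it independently drives the outcome. That makes it a confounder, so the causal comparison is within component grade levels.
Adjusting over the population distribution of component grade: 0.463·(0.150−0.033) + 0.537·(0.434−0.380) = +0.083.

+0.08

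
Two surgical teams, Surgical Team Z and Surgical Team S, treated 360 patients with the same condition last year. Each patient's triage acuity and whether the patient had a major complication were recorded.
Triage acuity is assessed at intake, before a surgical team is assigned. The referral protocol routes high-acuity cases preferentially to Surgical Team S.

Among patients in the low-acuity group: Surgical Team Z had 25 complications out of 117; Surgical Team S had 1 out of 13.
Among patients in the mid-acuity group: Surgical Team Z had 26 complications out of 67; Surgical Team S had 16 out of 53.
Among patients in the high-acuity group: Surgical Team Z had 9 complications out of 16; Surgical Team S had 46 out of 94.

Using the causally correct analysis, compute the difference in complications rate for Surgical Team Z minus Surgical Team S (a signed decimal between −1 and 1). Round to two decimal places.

The triage acuity-specific comparison favours Surgical Team S throughout, but the pooled figures favour Surgical Team Z. The question is whether to condition on triage acuity.
Triage acuity differs across surgical teams for reasons unrelated to any effect of the surgical team itself, and it separately predicts the outcome — a classic confounder. We must compare within triage acuity levels.
Adjusting over the population distribution of triage acuity: 0.361·(0.214−0.077) + 0.333·(0.388−0.302) + 0.306·(0.562−0.489) = +0.100.

+0.10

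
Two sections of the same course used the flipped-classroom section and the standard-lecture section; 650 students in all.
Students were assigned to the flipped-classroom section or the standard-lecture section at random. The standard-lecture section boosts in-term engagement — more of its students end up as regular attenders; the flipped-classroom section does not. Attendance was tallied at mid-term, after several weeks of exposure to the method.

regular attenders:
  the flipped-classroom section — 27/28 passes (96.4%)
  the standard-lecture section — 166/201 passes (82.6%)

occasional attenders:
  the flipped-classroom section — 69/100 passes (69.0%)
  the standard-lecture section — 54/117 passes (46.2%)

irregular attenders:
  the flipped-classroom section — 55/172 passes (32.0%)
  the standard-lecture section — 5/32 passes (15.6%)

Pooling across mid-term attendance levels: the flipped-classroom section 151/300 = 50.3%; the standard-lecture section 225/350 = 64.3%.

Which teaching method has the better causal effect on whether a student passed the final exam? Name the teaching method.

The mid-term attendance-specific comparison favours the flipped-classroom section throughout, but the pooled figures favour the standard-lecture section. The question is whether to condition on mid-term attendance.
The distribution of mid-term attendance is itself part of what the teaching method does — it is an intermediate outcome. Holding it fixed would remove that part of the effect; the total effect is the pooled difference.
Pooled: the flipped-classroom section 50.3% vs the standard-lecture section 64.3%; the standard-lecture section is higher overall.

the standard-lecture section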